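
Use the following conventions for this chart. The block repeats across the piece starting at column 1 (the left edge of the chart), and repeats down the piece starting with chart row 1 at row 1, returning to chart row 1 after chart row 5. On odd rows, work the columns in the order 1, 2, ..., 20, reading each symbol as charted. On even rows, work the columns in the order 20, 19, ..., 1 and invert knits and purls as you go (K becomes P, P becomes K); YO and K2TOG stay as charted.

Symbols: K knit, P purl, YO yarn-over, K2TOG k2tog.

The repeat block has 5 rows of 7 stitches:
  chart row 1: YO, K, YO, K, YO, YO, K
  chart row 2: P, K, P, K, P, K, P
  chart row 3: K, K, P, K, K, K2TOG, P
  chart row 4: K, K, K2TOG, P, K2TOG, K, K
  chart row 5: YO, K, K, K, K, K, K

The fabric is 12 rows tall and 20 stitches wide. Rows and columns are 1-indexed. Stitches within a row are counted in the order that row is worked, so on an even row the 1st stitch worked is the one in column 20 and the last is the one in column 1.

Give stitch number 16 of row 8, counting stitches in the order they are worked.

Row 8: (8-1) mod 5 = 2, so use chart row 3. Even row -> WS.
Chart row 3 tiled across columns 1-20: K K P K K K2TOG P K K P K K K2TOG P K K P K K K2TOG
Wrong side: read the tiled row from column 20 down to 1 and exchange K with P (leave YO, K2TOG).
Row 8 as worked: K2TOG P P K P P K K2TOG P P K P P K K2TOG P P K P P
Counting 16 along the worked row gives P.

== STITCH ==
P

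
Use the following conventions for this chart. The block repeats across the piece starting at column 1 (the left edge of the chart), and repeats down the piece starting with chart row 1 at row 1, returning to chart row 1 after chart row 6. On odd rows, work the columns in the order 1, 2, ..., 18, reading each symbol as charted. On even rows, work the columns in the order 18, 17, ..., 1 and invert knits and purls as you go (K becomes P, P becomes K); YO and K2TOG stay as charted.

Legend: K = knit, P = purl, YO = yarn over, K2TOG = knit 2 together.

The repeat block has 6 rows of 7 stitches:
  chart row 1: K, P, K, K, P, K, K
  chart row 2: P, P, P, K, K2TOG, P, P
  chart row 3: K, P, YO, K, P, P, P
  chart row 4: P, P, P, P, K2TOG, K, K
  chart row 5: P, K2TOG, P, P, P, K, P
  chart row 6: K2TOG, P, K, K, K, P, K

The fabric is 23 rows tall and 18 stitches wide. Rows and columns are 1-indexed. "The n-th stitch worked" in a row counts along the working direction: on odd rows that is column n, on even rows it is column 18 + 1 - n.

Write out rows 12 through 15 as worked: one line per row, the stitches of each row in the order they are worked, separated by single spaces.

Row 12: chart row 6, WS - tiled (columns 1-18): K2TOG P K K K P K K2TOG P K K K P K K2TOG P K K; work from column 18 back to 1 with K<->P swapped.
Row 13: chart row 1, RS - tile across columns 1-18 and work as-is.
Row 14: chart row 2, WS - tiled (columns 1-18): P P P K K2TOG P P P P P K K2TOG P P P P P K; work from column 18 back to 1 with K<->P swapped.
Row 15: chart row 3, RS - tile across columns 1-18 and work as-is.

== ROWS AS WORKED ==
P P K K2TOG P K P P P K K2TOG P K P P P K K2TOG
K P K K P K K K P K K P K K K P K K
P K K K K K K2TOG P K K K K K K2TOG P K K K
K P YO K P P P K P YO K P P P K P YO K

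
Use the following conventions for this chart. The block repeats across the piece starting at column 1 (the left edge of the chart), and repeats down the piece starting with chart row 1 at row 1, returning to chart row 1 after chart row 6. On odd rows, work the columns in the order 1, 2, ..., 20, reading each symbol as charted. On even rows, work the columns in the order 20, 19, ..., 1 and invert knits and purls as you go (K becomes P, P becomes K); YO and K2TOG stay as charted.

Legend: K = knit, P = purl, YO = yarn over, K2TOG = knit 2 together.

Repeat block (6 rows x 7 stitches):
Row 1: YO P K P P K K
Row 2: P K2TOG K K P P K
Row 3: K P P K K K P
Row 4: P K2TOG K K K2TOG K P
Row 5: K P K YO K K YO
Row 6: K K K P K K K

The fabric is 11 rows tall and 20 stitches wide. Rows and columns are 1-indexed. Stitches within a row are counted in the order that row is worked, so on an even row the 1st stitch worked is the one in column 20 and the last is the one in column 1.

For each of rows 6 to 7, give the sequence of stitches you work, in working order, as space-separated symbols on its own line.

Rows as worked:
P P K P P P P P P K P P P P P P K P P P
YO P K P P K K YO P K P P K K YO P K P P K

Derivation:
Row 6: chart row 6, WS - tiled (columns 1-20): K K K P K K K K K K P K K K K K K P K K; work from column 20 back to 1 with K<->P swapped.
Row 7: chart row 1, RS - tile across columns 1-20 and work as-is.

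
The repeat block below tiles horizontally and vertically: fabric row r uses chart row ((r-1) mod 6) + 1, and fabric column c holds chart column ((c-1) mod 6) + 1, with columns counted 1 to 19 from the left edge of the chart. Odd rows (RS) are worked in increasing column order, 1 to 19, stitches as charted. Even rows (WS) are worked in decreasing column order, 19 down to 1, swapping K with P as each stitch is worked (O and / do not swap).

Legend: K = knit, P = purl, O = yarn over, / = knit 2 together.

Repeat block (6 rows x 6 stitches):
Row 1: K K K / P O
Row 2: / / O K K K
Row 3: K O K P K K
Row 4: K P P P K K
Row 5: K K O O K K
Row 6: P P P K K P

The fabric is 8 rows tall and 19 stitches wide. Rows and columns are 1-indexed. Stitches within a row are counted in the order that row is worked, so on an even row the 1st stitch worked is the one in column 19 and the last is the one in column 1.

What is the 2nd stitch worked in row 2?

Row 2 uses chart row ((2-1) mod 6)+1 = 2. Row 2 is even, so WS.
Chart row 2 tiled across columns 1-19: / / O K K K / / O K K K / / O K K K /
WS row: flip the tiled sequence (start at column 19) and apply K<->P; O and / stay.
Row 2 as worked: / P P P O / / P P P O / / P P P O / /
Stitch 2 in working order -> P

Result:
P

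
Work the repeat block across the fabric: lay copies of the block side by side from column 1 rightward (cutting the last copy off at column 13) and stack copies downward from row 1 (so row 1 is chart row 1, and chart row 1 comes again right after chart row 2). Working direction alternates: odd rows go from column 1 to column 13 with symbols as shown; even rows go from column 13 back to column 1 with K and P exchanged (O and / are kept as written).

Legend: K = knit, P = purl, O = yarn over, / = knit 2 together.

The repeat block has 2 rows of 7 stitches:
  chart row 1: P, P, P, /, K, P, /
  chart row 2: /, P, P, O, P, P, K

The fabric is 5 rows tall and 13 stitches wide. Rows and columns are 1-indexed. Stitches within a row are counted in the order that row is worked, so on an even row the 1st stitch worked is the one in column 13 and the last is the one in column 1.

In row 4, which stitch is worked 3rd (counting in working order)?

Row 4 uses chart row ((4-1) mod 2)+1 = 2. Row 4 is even, so WS.
Chart row 2 tiled across columns 1-13: / P P O P P K / P P O P P
WS: work from column 13 back to column 1 (reverse the tiled row), swapping K<->P (O and / unchanged).
Row 4 as worked: K K O K K / P K K O K K /
Counting 3 along the worked row gives O.

Stitch:
O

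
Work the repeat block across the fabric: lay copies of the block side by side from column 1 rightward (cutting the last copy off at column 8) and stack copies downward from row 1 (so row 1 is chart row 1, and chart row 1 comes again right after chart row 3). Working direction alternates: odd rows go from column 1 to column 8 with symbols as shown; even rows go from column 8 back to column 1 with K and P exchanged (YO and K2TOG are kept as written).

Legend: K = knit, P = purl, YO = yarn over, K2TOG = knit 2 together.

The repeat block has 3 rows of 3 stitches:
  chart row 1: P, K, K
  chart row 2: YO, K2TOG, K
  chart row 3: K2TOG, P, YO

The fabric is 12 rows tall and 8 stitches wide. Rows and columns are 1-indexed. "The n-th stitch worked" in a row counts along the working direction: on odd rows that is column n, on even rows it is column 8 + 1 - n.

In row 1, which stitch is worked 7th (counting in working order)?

Stitch:
P

Derivation:
Row 1 uses chart row ((1-1) mod 3)+1 = 1. Row 1 is odd, so RS.
Chart row 1 tiled across columns 1-8: P K K P K K P K
Right side: take the tiled row as-is (worked left to right from column 1).
Counting 7 along the worked row gives P.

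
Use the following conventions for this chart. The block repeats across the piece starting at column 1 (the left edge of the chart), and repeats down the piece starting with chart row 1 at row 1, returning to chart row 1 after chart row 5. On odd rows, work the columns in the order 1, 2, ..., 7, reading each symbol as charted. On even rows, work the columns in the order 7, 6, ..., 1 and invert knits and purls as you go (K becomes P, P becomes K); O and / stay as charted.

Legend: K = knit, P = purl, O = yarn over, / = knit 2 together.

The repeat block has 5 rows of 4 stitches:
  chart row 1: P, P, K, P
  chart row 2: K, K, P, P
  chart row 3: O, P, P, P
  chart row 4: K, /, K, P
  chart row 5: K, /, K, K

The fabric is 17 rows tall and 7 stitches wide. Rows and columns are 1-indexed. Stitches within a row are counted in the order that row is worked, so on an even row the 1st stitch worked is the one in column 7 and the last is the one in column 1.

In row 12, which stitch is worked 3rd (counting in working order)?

Row 12 uses chart row ((12-1) mod 5)+1 = 2. Row 12 is even, so WS.
Chart row 2 tiled across columns 1-7: K K P P K K P
Wrong side: read the tiled row from column 7 down to 1 and exchange K with P (leave O, /).
Row 12 as worked: K P P K K P P
Stitch 3 in working order -> P

Result:
P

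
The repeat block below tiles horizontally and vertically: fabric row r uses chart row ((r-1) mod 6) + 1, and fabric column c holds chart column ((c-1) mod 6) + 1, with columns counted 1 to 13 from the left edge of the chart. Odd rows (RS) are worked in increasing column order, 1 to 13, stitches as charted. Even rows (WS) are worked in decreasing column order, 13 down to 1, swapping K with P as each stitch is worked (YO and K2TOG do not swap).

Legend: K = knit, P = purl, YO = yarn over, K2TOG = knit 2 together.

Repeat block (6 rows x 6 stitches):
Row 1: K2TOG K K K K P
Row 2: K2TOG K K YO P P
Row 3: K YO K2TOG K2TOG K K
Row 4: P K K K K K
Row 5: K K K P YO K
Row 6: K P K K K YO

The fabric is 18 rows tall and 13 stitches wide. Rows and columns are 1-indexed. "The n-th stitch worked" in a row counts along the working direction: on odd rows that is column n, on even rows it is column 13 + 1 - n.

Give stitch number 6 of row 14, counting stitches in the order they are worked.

Result:
P

Derivation:
Row 14: (14-1) mod 6 = 1, so use chart row 2. Even row -> WS.
Chart row 2 tiled across columns 1-13: K2TOG K K YO P P K2TOG K K YO P P K2TOG
WS: work from column 13 back to column 1 (reverse the tiled row), swapping K<->P (YO and K2TOG unchanged).
Row 14 as worked: K2TOG K K YO P P K2TOG K K YO P P K2TOG
The 6th stitch worked is P.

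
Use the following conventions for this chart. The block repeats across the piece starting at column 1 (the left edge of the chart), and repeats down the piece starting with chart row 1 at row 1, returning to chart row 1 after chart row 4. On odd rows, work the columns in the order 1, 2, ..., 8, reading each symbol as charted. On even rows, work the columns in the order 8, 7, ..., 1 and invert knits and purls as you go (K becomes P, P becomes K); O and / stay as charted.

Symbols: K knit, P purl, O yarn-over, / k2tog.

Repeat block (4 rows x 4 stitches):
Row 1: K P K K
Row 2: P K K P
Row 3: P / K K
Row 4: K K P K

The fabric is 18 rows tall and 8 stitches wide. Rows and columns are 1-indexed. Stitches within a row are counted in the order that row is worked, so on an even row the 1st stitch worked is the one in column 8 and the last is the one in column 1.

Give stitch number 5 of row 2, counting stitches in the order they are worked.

Row 2 uses chart row ((2-1) mod 4)+1 = 2. Row 2 is even, so WS.
Chart row 2 tiled across columns 1-8: P K K P P K K P
WS row: flip the tiled sequence (start at column 8) and apply K<->P; O and / stay.
Row 2 as worked: K P P K K P P K
The 5th stitch worked is K.

== STITCH ==
K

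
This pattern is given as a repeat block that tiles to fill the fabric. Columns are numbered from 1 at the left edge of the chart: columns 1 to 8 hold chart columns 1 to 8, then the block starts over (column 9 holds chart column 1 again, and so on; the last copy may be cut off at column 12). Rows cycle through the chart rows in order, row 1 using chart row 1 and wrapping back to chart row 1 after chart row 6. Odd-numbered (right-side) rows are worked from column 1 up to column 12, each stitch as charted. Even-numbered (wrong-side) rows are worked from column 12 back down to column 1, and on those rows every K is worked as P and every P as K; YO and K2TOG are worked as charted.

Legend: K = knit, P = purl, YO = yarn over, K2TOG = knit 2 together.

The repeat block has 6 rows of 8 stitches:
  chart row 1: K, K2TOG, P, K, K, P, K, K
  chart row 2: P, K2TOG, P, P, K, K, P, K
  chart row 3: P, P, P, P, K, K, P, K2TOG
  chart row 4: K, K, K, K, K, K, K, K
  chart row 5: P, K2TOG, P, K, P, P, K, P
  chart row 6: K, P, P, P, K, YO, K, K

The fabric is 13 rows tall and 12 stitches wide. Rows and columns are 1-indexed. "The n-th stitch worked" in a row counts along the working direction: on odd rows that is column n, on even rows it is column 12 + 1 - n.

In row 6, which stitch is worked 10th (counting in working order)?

Row 6 uses chart row ((6-1) mod 6)+1 = 6. Row 6 is even, so WS.
Chart row 6 tiled across columns 1-12: K P P P K YO K K K P P P
WS row: flip the tiled sequence (start at column 12) and apply K<->P; YO and K2TOG stay.
Row 6 as worked: K K K P P P YO P K K K P
The 10th stitch worked is K.

Stitch:
K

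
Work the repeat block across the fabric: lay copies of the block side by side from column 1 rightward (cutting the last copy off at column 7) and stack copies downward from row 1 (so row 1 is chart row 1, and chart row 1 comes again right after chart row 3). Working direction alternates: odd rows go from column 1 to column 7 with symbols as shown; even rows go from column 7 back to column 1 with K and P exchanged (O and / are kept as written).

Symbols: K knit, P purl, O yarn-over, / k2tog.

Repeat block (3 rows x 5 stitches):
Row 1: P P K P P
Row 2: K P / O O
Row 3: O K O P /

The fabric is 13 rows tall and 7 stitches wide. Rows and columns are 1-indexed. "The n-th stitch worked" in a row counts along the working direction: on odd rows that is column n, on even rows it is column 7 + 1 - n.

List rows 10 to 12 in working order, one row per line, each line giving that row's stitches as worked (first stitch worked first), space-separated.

Rows as worked:
K K K K P K K
K P / O O K P
P O / K O P O

Derivation:
Row 10: chart row 1, WS - tiled (columns 1-7): P P K P P P P; work from column 7 back to 1 with K<->P swapped.
Row 11: chart row 2, RS - tile across columns 1-7 and work as-is.
Row 12: chart row 3, WS - tiled (columns 1-7): O K O P / O K; work from column 7 back to 1 with K<->P swapped.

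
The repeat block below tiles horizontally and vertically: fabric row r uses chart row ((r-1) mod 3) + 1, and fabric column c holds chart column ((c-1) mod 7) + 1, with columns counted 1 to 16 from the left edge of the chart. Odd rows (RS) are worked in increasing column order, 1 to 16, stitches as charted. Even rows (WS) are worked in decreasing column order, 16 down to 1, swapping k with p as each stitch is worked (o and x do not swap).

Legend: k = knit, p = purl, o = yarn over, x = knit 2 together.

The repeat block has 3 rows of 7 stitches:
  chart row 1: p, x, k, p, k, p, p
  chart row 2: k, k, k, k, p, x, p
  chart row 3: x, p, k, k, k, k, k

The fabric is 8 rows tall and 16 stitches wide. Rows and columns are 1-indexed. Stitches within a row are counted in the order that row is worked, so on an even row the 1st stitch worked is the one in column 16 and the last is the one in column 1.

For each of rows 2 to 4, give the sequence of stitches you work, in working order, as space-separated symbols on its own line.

Row 2: chart row 2, WS - tiled (columns 1-16): k k k k p x p k k k k p x p k k; work from column 16 back to 1 with k<->p swapped.
Row 3: chart row 3, RS - tile across columns 1-16 and work as-is.
Row 4: chart row 1, WS - tiled (columns 1-16): p x k p k p p p x k p k p p p x; work from column 16 back to 1 with k<->p swapped.

Rows as worked:
p p k x k p p p p k x k p p p p
x p k k k k k x p k k k k k x p
x k k k p k p x k k k p k p x k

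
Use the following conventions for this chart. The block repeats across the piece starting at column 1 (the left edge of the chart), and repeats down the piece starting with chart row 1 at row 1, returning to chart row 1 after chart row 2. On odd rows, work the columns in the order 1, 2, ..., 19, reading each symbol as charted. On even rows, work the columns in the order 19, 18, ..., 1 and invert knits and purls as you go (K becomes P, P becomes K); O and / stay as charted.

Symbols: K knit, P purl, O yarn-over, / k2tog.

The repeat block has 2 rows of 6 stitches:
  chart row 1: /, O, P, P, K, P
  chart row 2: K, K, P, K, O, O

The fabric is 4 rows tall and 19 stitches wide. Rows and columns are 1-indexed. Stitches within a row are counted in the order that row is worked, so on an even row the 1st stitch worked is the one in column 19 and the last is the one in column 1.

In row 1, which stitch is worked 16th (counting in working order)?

== STITCH ==
P

Derivation:
For row 1: chart row = ((1-1) mod 2) + 1 = 1; this is a RS (odd) row.
Chart row 1 tiled across columns 1-19: / O P P K P / O P P K P / O P P K P /
Right side: take the tiled row as-is (worked left to right from column 1).
Counting 16 along the worked row gives P.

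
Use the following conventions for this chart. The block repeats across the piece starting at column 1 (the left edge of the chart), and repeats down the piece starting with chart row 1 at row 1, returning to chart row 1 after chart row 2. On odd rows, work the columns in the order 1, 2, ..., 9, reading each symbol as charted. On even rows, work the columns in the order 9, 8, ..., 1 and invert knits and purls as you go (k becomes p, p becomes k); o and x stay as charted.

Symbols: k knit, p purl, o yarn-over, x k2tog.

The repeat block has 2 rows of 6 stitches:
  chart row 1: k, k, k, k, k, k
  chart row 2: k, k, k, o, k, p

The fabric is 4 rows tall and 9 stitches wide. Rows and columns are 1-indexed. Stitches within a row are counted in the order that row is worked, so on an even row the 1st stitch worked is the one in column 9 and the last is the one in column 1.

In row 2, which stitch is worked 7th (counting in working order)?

Row 2 uses chart row ((2-1) mod 2)+1 = 2. Row 2 is even, so WS.
Chart row 2 tiled across columns 1-9: k k k o k p k k k
WS row: flip the tiled sequence (start at column 9) and apply k<->p; o and x stay.
Row 2 as worked: p p p k p o p p p
The 7th stitch worked is p.

Stitch:
p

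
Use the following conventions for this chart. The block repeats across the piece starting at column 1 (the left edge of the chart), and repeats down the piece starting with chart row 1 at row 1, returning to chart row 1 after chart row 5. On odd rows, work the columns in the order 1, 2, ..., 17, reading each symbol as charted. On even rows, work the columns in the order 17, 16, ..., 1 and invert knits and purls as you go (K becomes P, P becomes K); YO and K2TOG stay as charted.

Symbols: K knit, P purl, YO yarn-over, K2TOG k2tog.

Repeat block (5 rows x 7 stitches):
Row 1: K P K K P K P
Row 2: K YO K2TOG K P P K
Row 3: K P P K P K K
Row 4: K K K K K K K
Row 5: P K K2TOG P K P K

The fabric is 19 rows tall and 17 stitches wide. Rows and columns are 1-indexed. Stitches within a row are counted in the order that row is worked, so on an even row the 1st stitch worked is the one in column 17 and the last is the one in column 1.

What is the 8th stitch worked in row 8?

Row 8 uses chart row ((8-1) mod 5)+1 = 3. Row 8 is even, so WS.
Chart row 3 tiled across columns 1-17: K P P K P K K K P P K P K K K P P
WS row: flip the tiled sequence (start at column 17) and apply K<->P; YO and K2TOG stay.
Row 8 as worked: K K P P P K P K K P P P K P K K P
Counting 8 along the worked row gives K.

Stitch:
K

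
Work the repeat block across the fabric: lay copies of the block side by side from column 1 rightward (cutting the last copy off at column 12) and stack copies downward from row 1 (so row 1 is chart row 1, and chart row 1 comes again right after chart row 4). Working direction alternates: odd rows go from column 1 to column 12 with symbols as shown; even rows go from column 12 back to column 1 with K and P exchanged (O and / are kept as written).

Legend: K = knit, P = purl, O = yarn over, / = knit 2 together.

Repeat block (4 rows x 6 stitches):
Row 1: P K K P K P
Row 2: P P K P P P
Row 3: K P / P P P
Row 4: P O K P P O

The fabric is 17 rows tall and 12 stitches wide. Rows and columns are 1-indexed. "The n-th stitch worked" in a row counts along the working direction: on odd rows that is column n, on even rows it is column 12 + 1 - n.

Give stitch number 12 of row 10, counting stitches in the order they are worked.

Stitch:
K

Derivation:
Row 10 uses chart row ((10-1) mod 4)+1 = 2. Row 10 is even, so WS.
Chart row 2 tiled across columns 1-12: P P K P P P P P K P P P
WS: work from column 12 back to column 1 (reverse the tiled row), swapping K<->P (O and / unchanged).
Row 10 as worked: K K K P K K K K K P K K
Counting 12 along the worked row gives K.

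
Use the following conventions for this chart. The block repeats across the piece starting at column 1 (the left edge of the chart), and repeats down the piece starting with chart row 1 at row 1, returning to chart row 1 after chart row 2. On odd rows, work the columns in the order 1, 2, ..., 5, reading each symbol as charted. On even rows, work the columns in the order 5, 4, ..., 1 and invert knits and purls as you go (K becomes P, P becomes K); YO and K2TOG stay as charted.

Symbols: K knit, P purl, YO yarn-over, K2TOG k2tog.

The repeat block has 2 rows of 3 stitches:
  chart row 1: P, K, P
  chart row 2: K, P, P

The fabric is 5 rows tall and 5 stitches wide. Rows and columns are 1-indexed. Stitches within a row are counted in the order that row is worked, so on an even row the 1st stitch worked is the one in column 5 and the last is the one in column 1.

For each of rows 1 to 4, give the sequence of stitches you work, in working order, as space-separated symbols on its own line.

Result:
P K P P K
K P K K P
P K P P K
K P K K P

Derivation:
Row 1: chart row 1, RS - tile across columns 1-5 and work as-is.
Row 2: chart row 2, WS - tiled (columns 1-5): K P P K P; work from column 5 back to 1 with K<->P swapped.
Row 3: chart row 1, RS - tile across columns 1-5 and work as-is.
Row 4: chart row 2, WS - tiled (columns 1-5): K P P K P; work from column 5 back to 1 with K<->P swapped.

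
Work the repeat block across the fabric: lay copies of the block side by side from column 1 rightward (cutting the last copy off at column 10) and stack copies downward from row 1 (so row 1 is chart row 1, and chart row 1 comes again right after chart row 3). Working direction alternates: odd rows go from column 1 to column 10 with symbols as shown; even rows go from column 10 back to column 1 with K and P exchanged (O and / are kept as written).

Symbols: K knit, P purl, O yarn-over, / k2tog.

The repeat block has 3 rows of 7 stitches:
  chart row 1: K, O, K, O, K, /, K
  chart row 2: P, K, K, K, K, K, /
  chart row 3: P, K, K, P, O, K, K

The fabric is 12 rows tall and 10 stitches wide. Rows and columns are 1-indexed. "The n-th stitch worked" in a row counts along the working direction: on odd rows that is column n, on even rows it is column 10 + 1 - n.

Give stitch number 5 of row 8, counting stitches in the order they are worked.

Row 8 uses chart row ((8-1) mod 3)+1 = 2. Row 8 is even, so WS.
Chart row 2 tiled across columns 1-10: P K K K K K / P K K
Wrong side: read the tiled row from column 10 down to 1 and exchange K with P (leave O, /).
Row 8 as worked: P P K / P P P P P K
Stitch 5 in working order -> P

Stitch:
P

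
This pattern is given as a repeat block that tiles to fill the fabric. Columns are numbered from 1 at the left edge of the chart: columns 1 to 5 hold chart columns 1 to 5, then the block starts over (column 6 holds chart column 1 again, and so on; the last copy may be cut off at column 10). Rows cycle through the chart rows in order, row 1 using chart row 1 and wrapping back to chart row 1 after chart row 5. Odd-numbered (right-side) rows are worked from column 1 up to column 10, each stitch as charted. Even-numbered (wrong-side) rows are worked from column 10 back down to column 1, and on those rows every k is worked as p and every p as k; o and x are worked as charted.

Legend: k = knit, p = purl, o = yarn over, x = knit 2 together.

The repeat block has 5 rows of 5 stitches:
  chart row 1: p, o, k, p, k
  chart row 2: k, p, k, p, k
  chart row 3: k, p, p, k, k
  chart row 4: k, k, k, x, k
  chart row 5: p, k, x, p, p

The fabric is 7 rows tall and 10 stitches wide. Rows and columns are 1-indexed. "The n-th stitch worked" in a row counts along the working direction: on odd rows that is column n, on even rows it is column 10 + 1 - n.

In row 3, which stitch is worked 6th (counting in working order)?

== STITCH ==
k

Derivation:
Row 3: (3-1) mod 5 = 2, so use chart row 3. Odd row -> RS.
Chart row 3 tiled across columns 1-10: k p p k k k p p k k
RS: work column 1 to column 10, symbols as charted — the tiled row is the row as worked.
Counting 6 along the worked row gives k.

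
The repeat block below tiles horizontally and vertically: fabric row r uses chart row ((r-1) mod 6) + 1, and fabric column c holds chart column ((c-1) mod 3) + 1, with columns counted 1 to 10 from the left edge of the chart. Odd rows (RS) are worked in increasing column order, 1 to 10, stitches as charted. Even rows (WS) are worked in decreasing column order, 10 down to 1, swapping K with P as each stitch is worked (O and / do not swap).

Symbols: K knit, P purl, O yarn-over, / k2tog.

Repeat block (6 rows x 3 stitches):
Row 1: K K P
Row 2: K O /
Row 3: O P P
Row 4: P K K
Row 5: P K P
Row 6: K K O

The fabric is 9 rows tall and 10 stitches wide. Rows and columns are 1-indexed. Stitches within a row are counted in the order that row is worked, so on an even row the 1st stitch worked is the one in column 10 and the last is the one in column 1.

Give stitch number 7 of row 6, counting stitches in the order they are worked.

For row 6: chart row = ((6-1) mod 6) + 1 = 6; this is a WS (even) row.
Chart row 6 tiled across columns 1-10: K K O K K O K K O K
Wrong side: read the tiled row from column 10 down to 1 and exchange K with P (leave O, /).
Row 6 as worked: P O P P O P P O P P
Counting 7 along the worked row gives P.

== STITCH ==
P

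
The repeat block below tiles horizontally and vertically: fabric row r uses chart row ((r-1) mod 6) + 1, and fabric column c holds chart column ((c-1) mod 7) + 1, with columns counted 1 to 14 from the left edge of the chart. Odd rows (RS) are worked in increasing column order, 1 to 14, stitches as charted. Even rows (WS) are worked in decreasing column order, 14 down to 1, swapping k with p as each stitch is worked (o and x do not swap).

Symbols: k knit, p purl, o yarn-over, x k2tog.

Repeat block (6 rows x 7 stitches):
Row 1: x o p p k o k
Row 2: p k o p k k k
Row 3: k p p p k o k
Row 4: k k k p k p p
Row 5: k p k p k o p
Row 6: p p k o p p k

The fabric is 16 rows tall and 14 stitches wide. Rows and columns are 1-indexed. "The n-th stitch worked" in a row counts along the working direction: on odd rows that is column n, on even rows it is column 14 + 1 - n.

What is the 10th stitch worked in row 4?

Row 4: (4-1) mod 6 = 3, so use chart row 4. Even row -> WS.
Chart row 4 tiled across columns 1-14: k k k p k p p k k k p k p p
WS row: flip the tiled sequence (start at column 14) and apply k<->p; o and x stay.
Row 4 as worked: k k p k p p p k k p k p p p
Stitch 10 in working order -> p

Stitch:
p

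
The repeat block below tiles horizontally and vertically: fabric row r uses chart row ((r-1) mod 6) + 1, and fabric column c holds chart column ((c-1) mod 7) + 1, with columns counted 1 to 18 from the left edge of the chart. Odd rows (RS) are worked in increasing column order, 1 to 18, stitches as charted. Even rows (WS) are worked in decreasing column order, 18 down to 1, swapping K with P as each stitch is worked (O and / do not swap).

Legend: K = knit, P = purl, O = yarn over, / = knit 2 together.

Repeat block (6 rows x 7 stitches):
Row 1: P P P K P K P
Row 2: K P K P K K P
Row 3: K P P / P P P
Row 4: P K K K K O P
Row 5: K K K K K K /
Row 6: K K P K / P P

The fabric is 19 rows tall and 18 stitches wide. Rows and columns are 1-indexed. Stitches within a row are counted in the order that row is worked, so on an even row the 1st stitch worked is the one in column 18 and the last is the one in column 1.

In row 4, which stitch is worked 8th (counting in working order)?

Row 4 uses chart row ((4-1) mod 6)+1 = 4. Row 4 is even, so WS.
Chart row 4 tiled across columns 1-18: P K K K K O P P K K K K O P P K K K
Wrong side: read the tiled row from column 18 down to 1 and exchange K with P (leave O, /).
Row 4 as worked: P P P K K O P P P P K K O P P P P K
Stitch 8 in working order -> P

Result:
P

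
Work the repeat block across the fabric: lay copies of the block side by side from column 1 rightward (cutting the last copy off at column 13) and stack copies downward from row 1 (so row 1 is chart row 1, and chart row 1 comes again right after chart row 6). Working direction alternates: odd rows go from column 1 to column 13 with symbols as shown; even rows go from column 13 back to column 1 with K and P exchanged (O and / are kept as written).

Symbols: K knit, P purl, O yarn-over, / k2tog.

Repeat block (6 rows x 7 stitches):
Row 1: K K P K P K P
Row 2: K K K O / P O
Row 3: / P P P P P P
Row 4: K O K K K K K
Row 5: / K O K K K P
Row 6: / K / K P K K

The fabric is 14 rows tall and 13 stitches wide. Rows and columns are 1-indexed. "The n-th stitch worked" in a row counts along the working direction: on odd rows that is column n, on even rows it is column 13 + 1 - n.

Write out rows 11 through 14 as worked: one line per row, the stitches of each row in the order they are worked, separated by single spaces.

Row 11: chart row 5, RS - tile across columns 1-13 and work as-is.
Row 12: chart row 6, WS - tiled (columns 1-13): / K / K P K K / K / K P K; work from column 13 back to 1 with K<->P swapped.
Row 13: chart row 1, RS - tile across columns 1-13 and work as-is.
Row 14: chart row 2, WS - tiled (columns 1-13): K K K O / P O K K K O / P; work from column 13 back to 1 with K<->P swapped.

== ROWS AS WORKED ==
/ K O K K K P / K O K K K
P K P / P / P P K P / P /
K K P K P K P K K P K P K
K / O P P P O K / O P P P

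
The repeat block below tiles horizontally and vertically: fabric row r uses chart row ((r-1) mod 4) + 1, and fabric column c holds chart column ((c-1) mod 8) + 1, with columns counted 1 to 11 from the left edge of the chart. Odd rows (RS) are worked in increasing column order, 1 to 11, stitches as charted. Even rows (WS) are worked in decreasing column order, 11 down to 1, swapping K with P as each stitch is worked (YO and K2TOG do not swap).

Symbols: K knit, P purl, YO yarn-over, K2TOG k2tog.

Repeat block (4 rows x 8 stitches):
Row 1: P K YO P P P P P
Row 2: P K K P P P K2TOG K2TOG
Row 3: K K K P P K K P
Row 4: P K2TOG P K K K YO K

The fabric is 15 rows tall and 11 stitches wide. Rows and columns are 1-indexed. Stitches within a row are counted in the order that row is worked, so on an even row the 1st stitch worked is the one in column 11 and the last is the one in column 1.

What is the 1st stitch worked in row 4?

Result:
K

Derivation:
Row 4 uses chart row ((4-1) mod 4)+1 = 4. Row 4 is even, so WS.
Chart row 4 tiled across columns 1-11: P K2TOG P K K K YO K P K2TOG P
Wrong side: read the tiled row from column 11 down to 1 and exchange K with P (leave YO, K2TOG).
Row 4 as worked: K K2TOG K P YO P P P K K2TOG K
Counting 1 along the worked row gives K.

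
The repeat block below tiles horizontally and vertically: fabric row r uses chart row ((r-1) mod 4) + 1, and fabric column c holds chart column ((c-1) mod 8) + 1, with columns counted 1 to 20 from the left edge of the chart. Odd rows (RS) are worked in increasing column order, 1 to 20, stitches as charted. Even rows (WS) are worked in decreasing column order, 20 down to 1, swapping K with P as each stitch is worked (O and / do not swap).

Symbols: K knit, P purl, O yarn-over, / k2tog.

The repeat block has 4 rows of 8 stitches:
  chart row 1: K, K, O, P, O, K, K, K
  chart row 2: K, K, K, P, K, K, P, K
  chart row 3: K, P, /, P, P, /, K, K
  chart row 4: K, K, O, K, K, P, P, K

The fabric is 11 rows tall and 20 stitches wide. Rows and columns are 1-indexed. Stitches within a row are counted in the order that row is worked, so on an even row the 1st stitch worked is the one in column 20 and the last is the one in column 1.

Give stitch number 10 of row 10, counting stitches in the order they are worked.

Row 10: (10-1) mod 4 = 1, so use chart row 2. Even row -> WS.
Chart row 2 tiled across columns 1-20: K K K P K K P K K K K P K K P K K K K P
WS: work from column 20 back to column 1 (reverse the tiled row), swapping K<->P (O and / unchanged).
Row 10 as worked: K P P P P K P P K P P P P K P P K P P P
The 10th stitch worked is P.

== STITCH ==
P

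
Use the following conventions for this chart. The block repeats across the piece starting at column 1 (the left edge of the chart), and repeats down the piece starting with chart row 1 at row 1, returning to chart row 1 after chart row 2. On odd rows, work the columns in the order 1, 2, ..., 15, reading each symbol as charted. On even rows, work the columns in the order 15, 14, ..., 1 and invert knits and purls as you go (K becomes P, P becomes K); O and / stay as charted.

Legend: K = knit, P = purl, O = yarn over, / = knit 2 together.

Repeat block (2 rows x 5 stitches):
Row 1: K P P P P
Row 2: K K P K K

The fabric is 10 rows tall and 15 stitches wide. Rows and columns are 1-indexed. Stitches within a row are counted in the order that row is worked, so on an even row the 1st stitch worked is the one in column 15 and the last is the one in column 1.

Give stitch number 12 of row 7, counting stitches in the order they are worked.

For row 7: chart row = ((7-1) mod 2) + 1 = 1; this is a RS (odd) row.
Chart row 1 tiled across columns 1-15: K P P P P K P P P P K P P P P
Right side: take the tiled row as-is (worked left to right from column 1).
Stitch 12 in working order -> P

Stitch:
P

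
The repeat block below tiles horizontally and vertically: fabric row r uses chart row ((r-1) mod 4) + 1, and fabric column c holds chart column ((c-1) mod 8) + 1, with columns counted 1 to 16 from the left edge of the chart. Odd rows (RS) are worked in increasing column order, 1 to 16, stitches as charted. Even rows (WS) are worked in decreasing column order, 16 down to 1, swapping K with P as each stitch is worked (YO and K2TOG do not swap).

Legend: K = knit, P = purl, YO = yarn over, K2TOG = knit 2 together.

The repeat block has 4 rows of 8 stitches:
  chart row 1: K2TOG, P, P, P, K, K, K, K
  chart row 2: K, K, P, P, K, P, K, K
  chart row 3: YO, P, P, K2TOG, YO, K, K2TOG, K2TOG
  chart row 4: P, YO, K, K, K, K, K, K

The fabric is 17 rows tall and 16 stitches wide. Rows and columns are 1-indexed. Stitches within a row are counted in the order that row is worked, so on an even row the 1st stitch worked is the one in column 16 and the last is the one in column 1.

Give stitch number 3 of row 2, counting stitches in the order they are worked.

== STITCH ==
K

Derivation:
Row 2 uses chart row ((2-1) mod 4)+1 = 2. Row 2 is even, so WS.
Chart row 2 tiled across columns 1-16: K K P P K P K K K K P P K P K K
WS row: flip the tiled sequence (start at column 16) and apply K<->P; YO and K2TOG stay.
Row 2 as worked: P P K P K K P P P P K P K K P P
Stitch 3 in working order -> K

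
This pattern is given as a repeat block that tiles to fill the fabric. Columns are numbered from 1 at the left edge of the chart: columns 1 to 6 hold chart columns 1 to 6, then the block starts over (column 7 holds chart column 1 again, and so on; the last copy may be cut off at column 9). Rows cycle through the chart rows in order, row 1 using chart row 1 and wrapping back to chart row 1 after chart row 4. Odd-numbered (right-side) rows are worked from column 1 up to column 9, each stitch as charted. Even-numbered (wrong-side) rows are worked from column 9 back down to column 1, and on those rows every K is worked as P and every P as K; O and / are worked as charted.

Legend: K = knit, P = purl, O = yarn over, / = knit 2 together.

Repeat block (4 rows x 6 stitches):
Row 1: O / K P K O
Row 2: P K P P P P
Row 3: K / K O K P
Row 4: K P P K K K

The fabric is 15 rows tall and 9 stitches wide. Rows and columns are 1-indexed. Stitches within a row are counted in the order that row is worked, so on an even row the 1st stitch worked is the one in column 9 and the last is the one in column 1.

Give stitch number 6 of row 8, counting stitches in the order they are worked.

== STITCH ==
P

Derivation:
For row 8: chart row = ((8-1) mod 4) + 1 = 4; this is a WS (even) row.
Chart row 4 tiled across columns 1-9: K P P K K K K P P
Wrong side: read the tiled row from column 9 down to 1 and exchange K with P (leave O, /).
Row 8 as worked: K K P P P P K K P
Stitch 6 in working order -> P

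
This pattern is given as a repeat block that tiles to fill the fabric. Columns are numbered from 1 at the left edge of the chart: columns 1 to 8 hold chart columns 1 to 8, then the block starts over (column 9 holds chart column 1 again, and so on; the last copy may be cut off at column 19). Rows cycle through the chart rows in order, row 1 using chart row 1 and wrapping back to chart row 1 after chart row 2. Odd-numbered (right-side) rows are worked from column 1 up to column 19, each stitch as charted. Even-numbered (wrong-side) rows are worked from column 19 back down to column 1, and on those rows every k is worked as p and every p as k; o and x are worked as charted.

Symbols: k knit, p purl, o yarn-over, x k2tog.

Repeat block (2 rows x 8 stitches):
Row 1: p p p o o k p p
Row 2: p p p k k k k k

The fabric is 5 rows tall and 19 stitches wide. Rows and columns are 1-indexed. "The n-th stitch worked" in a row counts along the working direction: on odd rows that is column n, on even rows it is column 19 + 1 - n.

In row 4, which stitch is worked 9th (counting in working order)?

Stitch:
k

Derivation:
Row 4: (4-1) mod 2 = 1, so use chart row 2. Even row -> WS.
Chart row 2 tiled across columns 1-19: p p p k k k k k p p p k k k k k p p p
WS row: flip the tiled sequence (start at column 19) and apply k<->p; o and x stay.
Row 4 as worked: k k k p p p p p k k k p p p p p k k k
The 9th stitch worked is k.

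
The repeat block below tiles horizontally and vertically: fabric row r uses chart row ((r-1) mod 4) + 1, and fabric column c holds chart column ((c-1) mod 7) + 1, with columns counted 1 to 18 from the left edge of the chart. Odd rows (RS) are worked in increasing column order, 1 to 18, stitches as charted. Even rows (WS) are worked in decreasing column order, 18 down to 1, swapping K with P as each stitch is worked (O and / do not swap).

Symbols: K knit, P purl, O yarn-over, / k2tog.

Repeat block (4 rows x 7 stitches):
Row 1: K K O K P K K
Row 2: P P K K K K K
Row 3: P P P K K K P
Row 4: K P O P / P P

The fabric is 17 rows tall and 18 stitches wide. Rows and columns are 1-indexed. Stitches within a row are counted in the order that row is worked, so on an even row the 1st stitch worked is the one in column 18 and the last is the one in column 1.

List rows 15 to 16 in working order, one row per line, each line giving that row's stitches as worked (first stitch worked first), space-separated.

Row 15: chart row 3, RS - tile across columns 1-18 and work as-is.
Row 16: chart row 4, WS - tiled (columns 1-18): K P O P / P P K P O P / P P K P O P; work from column 18 back to 1 with K<->P swapped.

Rows as worked:
P P P K K K P P P P K K K P P P P K
K O K P K K / K O K P K K / K O K P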